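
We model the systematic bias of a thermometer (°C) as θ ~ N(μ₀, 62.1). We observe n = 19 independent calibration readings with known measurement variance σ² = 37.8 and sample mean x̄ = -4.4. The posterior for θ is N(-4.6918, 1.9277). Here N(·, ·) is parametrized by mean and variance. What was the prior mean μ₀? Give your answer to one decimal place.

The posterior mean is a precision-weighted average: μ_n = (τ₀μ₀ + τ_data·x̄)/(τ₀+τ_data), with τ₀=1/σ₀² and τ_data=n/σ².
Here τ₀ = 1/62.1 = 0.016103 and τ_data = 19/37.8 = 0.502646, so τ_n = 0.518749.
Rearranging for μ₀: μ₀ = (μ_n·τ_n − τ_data·x̄)/τ₀ = (-4.6918·0.518749 − 0.502646·-4.4) / 0.016103 = -0.222224/0.016103 ≈ -13.8.

μ₀ = -13.8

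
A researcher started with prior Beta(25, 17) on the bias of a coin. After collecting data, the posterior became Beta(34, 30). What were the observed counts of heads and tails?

9 heads and 13 tails

A Beta(α, β) prior with s successes and f failures in binomial data gives a Beta(α+s, β+f) posterior.
Match parameters: s=34−25=9, f=30−17=13.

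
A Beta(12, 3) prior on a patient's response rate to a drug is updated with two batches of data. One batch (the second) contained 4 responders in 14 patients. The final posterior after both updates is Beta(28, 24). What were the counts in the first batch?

Because Beta–binomial updating is additive in the counts, the combined data contributed (α_post−α_prior, β_post−β_prior) successes and failures.
Total across both batches: 28−12=16 responders, 24−3=21 non-responders.
Subtract the second batch: 16−4=12 responders and 21−10=11 non-responders.

12 responders and 11 non-responders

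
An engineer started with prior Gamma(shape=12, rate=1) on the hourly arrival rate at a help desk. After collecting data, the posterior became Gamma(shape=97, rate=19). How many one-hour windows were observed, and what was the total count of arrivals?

n = 18 one-hour windows with total 85 arrivals

A Gamma(α, β) prior (rate parametrization) on a Poisson rate with n observations summing to S gives posterior Gamma(α+S, β+n).
Matching: Σxᵢ = 97 − 12 = 85 and n = 19 − 1 = 18.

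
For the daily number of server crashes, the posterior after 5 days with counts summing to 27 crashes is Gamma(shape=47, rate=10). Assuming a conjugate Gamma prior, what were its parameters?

Gamma(shape=20, rate=5)

Gamma–Poisson conjugacy: posterior shape = α + Σxᵢ, posterior rate = β + n.
So α = 47 − 27 = 20 and β = 10 − 5 = 5.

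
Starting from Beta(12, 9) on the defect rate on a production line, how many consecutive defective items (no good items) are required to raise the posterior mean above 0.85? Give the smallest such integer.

k = 40

After k defective items and 0 good items the posterior is Beta(12+k, 9), with mean (12+k)/(12+9+k).
Set (12+k)/(21+k) > 0.85 and solve: k > (0.85·21 − 12)/(1 − 0.85) = 39.000.
The smallest integer exceeding 39.000 is 40, and checking k=40: (52)/(61) = 0.8525 > 0.85.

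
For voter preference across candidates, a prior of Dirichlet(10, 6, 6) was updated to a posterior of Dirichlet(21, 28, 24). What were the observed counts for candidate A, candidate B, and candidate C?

For a Dirichlet(α) prior with multinomial counts c, the posterior is Dirichlet(α + c) componentwise.
Counts are posterior − prior componentwise: 21−10=11, 28−6=22, 24−6=18.

counts (11, 22, 18)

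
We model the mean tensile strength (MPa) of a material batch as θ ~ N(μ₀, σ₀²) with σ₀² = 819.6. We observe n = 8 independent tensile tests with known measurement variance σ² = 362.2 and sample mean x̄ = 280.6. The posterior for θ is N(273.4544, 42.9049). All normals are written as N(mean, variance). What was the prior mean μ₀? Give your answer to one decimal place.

μ₀ = 144.1

With known observation variance, the Normal–Normal posterior has precision τ_n = τ₀ + n/σ² and mean μ_n = (τ₀μ₀ + (n/σ²)x̄)/τ_n.
Here τ₀ = 1/819.6 = 0.001220 and τ_data = 8/362.2 = 0.022087, so τ_n = 0.023307.
Rearranging for μ₀: μ₀ = (μ_n·τ_n − τ_data·x̄)/τ₀ = (273.4544·0.023307 − 0.022087·280.6) / 0.001220 = 0.175790/0.001220 ≈ 144.1.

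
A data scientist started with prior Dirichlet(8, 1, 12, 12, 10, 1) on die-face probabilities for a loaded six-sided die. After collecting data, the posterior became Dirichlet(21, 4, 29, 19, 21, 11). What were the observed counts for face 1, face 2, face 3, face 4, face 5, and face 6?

counts (13, 3, 17, 7, 11, 10)

For a Dirichlet(α) prior with multinomial counts c, the posterior is Dirichlet(α + c) componentwise.
Counts are posterior − prior componentwise: 21−8=13, 4−1=3, 29−12=17, 19−12=7, 21−10=11, 11−1=10.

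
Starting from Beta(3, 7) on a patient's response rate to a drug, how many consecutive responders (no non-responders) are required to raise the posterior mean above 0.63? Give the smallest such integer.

k = 9

After k responders and 0 non-responders the posterior is Beta(3+k, 7), with mean (3+k)/(3+7+k).
Set (3+k)/(10+k) > 0.63 and solve: k > (0.63·10 − 3)/(1 − 0.63) = 8.919.
The smallest integer exceeding 8.919 is 9.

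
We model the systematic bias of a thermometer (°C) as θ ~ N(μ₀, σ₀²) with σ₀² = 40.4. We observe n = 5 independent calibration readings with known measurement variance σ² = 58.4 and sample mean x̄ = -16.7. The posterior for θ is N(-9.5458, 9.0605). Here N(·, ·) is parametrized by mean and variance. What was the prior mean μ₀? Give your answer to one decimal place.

With known observation variance, the Normal–Normal posterior has precision τ_n = τ₀ + n/σ² and mean μ_n = (τ₀μ₀ + (n/σ²)x̄)/τ_n.
Here τ₀ = 1/40.4 = 0.024752 and τ_data = 5/58.4 = 0.085616, so τ_n = 0.110368.
Rearranging for μ₀: μ₀ = (μ_n·τ_n − τ_data·x̄)/τ₀ = (-9.5458·0.110368 − 0.085616·-16.7) / 0.024752 = 0.376236/0.024752 ≈ 15.2.

μ₀ = 15.2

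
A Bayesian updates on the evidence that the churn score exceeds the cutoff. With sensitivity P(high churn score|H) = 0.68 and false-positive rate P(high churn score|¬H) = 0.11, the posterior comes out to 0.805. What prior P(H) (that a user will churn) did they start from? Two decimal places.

Bayes' rule in odds form gives O(H|E) = O(H)·[P(E|H)/P(E|¬H)], hence O(H) = O(H|E)/LR.
Posterior odds = 0.805/(1−0.805) = 4.1282. LR = 0.68/0.11 = 6.1818.
Prior odds = 4.1282/6.1818 = 0.6678, so P(H) = 0.6678/(1+0.6678) ≈ 0.40.

P(H) = 0.40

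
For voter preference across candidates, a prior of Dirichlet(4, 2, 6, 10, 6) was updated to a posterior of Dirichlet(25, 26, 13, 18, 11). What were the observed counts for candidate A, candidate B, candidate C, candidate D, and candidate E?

For a Dirichlet(α) prior with multinomial counts c, the posterior is Dirichlet(α + c) componentwise.
Counts are posterior − prior componentwise: 25−4=21, 26−2=24, 13−6=7, 18−10=8, 11−6=5.

counts (21, 24, 7, 8, 5)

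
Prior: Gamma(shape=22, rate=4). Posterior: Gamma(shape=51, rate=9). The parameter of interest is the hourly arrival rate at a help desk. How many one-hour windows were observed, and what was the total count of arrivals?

n = 5 one-hour windows with total 29 arrivals

Gamma–Poisson conjugacy: posterior shape = α + Σxᵢ, posterior rate = β + n.
Matching: Σxᵢ = 51 − 22 = 29 and n = 9 − 4 = 5.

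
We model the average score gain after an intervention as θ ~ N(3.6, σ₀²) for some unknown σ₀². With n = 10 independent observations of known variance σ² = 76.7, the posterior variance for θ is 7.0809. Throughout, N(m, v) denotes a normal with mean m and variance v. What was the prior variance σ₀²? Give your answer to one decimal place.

For the Normal–Normal model with known σ², precisions add: τ_n = τ₀ + n/σ².
So 1/σ₀² = 1/7.0809 − 10/76.7 = 0.141225 − 0.130378 = 0.010847.
Hence σ₀² = 1/0.010847 ≈ 92.2.

σ₀² = 92.2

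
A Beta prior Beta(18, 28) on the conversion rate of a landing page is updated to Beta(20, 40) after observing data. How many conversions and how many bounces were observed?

2 conversions and 12 bounces

Under Beta–binomial conjugacy the posterior parameters are (a+s, b+f).
Match parameters: s=20−18=2, f=40−28=12.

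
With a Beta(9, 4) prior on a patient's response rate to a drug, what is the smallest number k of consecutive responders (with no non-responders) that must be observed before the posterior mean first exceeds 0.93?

k = 45

After k responders and 0 non-responders the posterior is Beta(9+k, 4), with mean (9+k)/(9+4+k).
Set (9+k)/(13+k) > 0.93 and solve: k > (0.93·13 − 9)/(1 − 0.93) = 44.143.
The smallest integer exceeding 44.143 is 45.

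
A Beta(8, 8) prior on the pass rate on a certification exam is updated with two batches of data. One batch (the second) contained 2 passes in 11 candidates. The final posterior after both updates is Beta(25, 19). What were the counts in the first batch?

Sequential conjugate updates are equivalent to a single update on the pooled data, so total successes = posterior α − prior α and total failures = posterior β − prior β.
Total across both batches: 25−8=17 passes, 19−8=11 failures.
Subtract the second batch: 17−2=15 passes and 11−9=2 failures.

15 passes and 2 failures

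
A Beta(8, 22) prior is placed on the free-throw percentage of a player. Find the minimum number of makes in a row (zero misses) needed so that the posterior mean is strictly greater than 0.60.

k = 26

After k makes and 0 misses the posterior is Beta(8+k, 22), with mean (8+k)/(8+22+k).
Set (8+k)/(30+k) > 0.60 and solve: k > (0.60·30 − 8)/(1 − 0.60) = 25.000.
The smallest integer exceeding 25.000 is 26, and checking k=26: (34)/(56) = 0.6071 > 0.60.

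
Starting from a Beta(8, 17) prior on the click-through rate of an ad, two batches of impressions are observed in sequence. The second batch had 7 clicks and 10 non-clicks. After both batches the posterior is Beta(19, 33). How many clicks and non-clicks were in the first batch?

Sequential conjugate updates are equivalent to a single update on the pooled data, so total successes = posterior α − prior α and total failures = posterior β − prior β.
Total across both batches: 19−8=11 clicks, 33−17=16 non-clicks.
Subtract the second batch: 11−7=4 clicks and 16−10=6 non-clicks.

4 clicks and 6 non-clicks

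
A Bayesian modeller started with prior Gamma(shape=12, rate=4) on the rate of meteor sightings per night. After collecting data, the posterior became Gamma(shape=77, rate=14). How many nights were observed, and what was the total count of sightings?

A Gamma(α, β) prior (rate parametrization) on a Poisson rate with n observations summing to S gives posterior Gamma(α+S, β+n).
Matching: Σxᵢ = 77 − 12 = 65 and n = 14 − 4 = 10.

n = 10 nights with total 65 sightings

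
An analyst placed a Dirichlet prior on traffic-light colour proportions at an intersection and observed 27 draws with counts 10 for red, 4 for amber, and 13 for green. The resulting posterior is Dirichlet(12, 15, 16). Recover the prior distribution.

For a Dirichlet(α) prior with multinomial counts c, the posterior is Dirichlet(α + c) componentwise.
Subtract each count from the matching posterior parameter: 12−10=2, 15−4=11, 16−13=3.

Dirichlet(2, 11, 3)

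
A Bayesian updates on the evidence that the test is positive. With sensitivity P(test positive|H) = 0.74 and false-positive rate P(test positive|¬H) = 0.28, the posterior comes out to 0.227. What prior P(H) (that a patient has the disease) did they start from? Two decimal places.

Bayes' rule in odds form gives O(H|E) = O(H)·[P(E|H)/P(E|¬H)], hence O(H) = O(H|E)/LR.
Posterior odds = 0.227/(1−0.227) = 0.2937. LR = 0.74/0.28 = 2.6429.
Prior odds = 0.2937/2.6429 = 0.1111, so P(H) = 0.1111/(1+0.1111) ≈ 0.10.

P(H) = 0.10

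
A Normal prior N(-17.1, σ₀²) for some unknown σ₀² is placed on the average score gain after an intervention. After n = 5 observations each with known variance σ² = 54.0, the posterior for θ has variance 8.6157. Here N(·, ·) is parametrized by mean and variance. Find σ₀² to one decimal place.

σ₀² = 42.6

Posterior precision equals prior precision plus data precision: 1/σ_n² = 1/σ₀² + n/σ².
So 1/σ₀² = 1/8.6157 − 5/54.0 = 0.116067 − 0.092593 = 0.023474.
Hence σ₀² = 1/0.023474 ≈ 42.6.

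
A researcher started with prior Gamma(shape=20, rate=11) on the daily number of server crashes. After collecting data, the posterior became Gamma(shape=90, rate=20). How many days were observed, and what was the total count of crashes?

A Gamma(α, β) prior (rate parametrization) on a Poisson rate with n observations summing to S gives posterior Gamma(α+S, β+n).
Matching: Σxᵢ = 90 − 20 = 70 and n = 20 − 11 = 9.

n = 9 days with total 70 crashes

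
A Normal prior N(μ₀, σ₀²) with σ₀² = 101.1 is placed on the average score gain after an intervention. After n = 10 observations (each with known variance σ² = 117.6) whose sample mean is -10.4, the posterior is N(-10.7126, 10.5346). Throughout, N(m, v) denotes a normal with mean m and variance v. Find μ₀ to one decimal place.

With known observation variance, the Normal–Normal posterior has precision τ_n = τ₀ + n/σ² and mean μ_n = (τ₀μ₀ + (n/σ²)x̄)/τ_n.
Here τ₀ = 1/101.1 = 0.009891 and τ_data = 10/117.6 = 0.085034, so τ_n = 0.094925.
Rearranging for μ₀: μ₀ = (μ_n·τ_n − τ_data·x̄)/τ₀ = (-10.7126·0.094925 − 0.085034·-10.4) / 0.009891 = -0.132540/0.009891 ≈ -13.4.

μ₀ = -13.4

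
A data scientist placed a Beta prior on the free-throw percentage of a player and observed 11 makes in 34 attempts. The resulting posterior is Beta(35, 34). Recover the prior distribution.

A Beta(α, β) prior with s successes and f failures in binomial data gives a Beta(α+s, β+f) posterior.
So α = 35 − 11 = 24 and β = 34 − 23 = 11.

Beta(24, 11)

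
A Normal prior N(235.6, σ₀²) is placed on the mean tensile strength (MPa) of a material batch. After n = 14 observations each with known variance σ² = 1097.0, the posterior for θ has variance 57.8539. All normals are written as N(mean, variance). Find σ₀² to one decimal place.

σ₀² = 221.1

For the Normal–Normal model with known σ², precisions add: τ_n = τ₀ + n/σ².
So 1/σ₀² = 1/57.8539 − 14/1097.0 = 0.017285 − 0.012762 = 0.004523.
Hence σ₀² = 1/0.004523 ≈ 221.1.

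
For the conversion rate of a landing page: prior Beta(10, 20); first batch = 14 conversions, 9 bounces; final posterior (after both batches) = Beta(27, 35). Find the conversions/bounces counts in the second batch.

3 conversions and 6 bounces

Because Beta–binomial updating is additive in the counts, the combined data contributed (α_post−α_prior, β_post−β_prior) successes and failures.
Total across both batches: 27−10=17 conversions, 35−20=15 bounces.
Subtract the first batch: 17−14=3 conversions and 15−9=6 bounces.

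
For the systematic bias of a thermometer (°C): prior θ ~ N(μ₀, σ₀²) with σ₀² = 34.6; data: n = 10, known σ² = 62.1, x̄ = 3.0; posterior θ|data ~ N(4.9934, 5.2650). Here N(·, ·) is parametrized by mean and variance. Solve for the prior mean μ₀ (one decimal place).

μ₀ = 16.1

The posterior mean is a precision-weighted average: μ_n = (τ₀μ₀ + τ_data·x̄)/(τ₀+τ_data), with τ₀=1/σ₀² and τ_data=n/σ².
Here τ₀ = 1/34.6 = 0.028902 and τ_data = 10/62.1 = 0.161031, so τ_n = 0.189933.
Rearranging for μ₀: μ₀ = (μ_n·τ_n − τ_data·x̄)/τ₀ = (4.9934·0.189933 − 0.161031·3.0) / 0.028902 = 0.465318/0.028902 ≈ 16.1.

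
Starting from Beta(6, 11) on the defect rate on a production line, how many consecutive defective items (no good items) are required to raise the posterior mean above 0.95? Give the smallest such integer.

k = 204

After k defective items and 0 good items the posterior is Beta(6+k, 11), with mean (6+k)/(6+11+k).
Set (6+k)/(17+k) > 0.95 and solve: k > (0.95·17 − 6)/(1 − 0.95) = 203.000.
The smallest integer exceeding 203.000 is 204, and checking k=204: (210)/(221) = 0.9502 > 0.95.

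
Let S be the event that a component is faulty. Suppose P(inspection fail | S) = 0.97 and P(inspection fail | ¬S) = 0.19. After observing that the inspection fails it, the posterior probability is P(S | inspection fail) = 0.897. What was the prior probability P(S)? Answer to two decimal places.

Bayes' rule in odds form gives O(S|E) = O(S)·[P(E|S)/P(E|¬S)], hence O(S) = O(S|E)/LR.
Posterior odds = 0.897/(1−0.897) = 8.7087. LR = 0.97/0.19 = 5.1053.
Prior odds = 8.7087/5.1053 = 1.7058, so P(S) = 1.7058/(1+1.7058) ≈ 0.63.

P(S) = 0.63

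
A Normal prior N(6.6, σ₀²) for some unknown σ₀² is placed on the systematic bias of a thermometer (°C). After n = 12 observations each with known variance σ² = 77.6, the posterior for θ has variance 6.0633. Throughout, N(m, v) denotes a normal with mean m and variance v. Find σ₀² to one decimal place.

σ₀² = 97.2

For the Normal–Normal model with known σ², precisions add: τ_n = τ₀ + n/σ².
So 1/σ₀² = 1/6.0633 − 12/77.6 = 0.164927 − 0.154639 = 0.010288.
Hence σ₀² = 1/0.010288 ≈ 97.2.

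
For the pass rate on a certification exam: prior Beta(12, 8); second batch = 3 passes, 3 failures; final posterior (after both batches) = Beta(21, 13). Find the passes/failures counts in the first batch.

6 passes and 2 failures

Because Beta–binomial updating is additive in the counts, the combined data contributed (α_post−α_prior, β_post−β_prior) successes and failures.
Total across both batches: 21−12=9 passes, 13−8=5 failures.
Subtract the second batch: 9−3=6 passes and 5−3=2 failures.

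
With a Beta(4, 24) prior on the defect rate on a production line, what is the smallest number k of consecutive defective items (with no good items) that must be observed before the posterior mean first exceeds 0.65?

After k defective items and 0 good items the posterior is Beta(4+k, 24), with mean (4+k)/(4+24+k).
Set (4+k)/(28+k) > 0.65 and solve: k > (0.65·28 − 4)/(1 − 0.65) = 40.571.
The smallest integer exceeding 40.571 is 41.

k = 41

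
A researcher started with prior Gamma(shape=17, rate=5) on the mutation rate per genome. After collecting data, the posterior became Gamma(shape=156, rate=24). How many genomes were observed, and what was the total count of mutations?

A Gamma(α, β) prior (rate parametrization) on a Poisson rate with n observations summing to S gives posterior Gamma(α+S, β+n).
Matching: Σxᵢ = 156 − 17 = 139 and n = 24 − 5 = 19.

n = 19 genomes with total 139 mutations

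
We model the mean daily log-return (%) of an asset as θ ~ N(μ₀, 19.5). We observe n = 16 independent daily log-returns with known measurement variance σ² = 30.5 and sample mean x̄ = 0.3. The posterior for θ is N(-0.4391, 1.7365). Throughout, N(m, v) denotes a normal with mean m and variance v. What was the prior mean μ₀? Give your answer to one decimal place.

μ₀ = -8.0

The posterior mean is a precision-weighted average: μ_n = (τ₀μ₀ + τ_data·x̄)/(τ₀+τ_data), with τ₀=1/σ₀² and τ_data=n/σ².
Here τ₀ = 1/19.5 = 0.051282 and τ_data = 16/30.5 = 0.524590, so τ_n = 0.575872.
Rearranging for μ₀: μ₀ = (μ_n·τ_n − τ_data·x̄)/τ₀ = (-0.4391·0.575872 − 0.524590·0.3) / 0.051282 = -0.410242/0.051282 ≈ -8.0.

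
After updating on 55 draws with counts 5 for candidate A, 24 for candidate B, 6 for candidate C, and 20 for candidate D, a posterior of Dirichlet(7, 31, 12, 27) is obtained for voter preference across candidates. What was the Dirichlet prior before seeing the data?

For a Dirichlet(α) prior with multinomial counts c, the posterior is Dirichlet(α + c) componentwise.
Subtract each count from the matching posterior parameter: 7−5=2, 31−24=7, 12−6=6, 27−20=7.

Dirichlet(2, 7, 6, 7)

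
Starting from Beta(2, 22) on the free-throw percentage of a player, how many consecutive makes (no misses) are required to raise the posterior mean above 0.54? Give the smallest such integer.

After k makes and 0 misses the posterior is Beta(2+k, 22), with mean (2+k)/(2+22+k).
Set (2+k)/(24+k) > 0.54 and solve: k > (0.54·24 − 2)/(1 − 0.54) = 23.826.
The smallest integer exceeding 23.826 is 24, and checking k=24: (26)/(48) = 0.5417 > 0.54.

k = 24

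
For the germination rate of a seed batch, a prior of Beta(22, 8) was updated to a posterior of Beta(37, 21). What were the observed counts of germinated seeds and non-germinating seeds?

15 germinated seeds and 13 non-germinating seeds

Under Beta–binomial conjugacy the posterior parameters are (α+s, β+f).
Match parameters: s=37−22=15, f=21−8=13.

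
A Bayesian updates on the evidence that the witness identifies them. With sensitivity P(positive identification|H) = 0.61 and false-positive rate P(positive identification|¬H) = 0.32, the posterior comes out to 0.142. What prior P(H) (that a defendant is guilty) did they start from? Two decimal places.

In odds form, posterior odds = prior odds × likelihood ratio, so prior odds = posterior odds ÷ LR.
Posterior odds = 0.142/(1−0.142) = 0.1655. LR = 0.61/0.32 = 1.9062.
Prior odds = 0.1655/1.9062 = 0.0868, so P(H) = 0.0868/(1+0.0868) ≈ 0.08.

P(H) = 0.08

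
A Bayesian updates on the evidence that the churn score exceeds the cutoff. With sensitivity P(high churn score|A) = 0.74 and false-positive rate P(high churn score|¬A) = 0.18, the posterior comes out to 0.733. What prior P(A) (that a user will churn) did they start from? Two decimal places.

Bayes' rule in odds form gives O(A|E) = O(A)·[P(E|A)/P(E|¬A)], hence O(A) = O(A|E)/LR.
Posterior odds = 0.733/(1−0.733) = 2.7453. LR = 0.74/0.18 = 4.1111.
Prior odds = 2.7453/4.1111 = 0.6678, so P(A) = 0.6678/(1+0.6678) ≈ 0.40.

P(A) = 0.40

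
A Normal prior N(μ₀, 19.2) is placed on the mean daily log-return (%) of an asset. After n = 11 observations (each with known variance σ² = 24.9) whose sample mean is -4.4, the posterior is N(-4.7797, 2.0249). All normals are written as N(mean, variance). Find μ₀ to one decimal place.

With known observation variance, the Normal–Normal posterior has precision τ_n = τ₀ + n/σ² and mean μ_n = (τ₀μ₀ + (n/σ²)x̄)/τ_n.
Here τ₀ = 1/19.2 = 0.052083 and τ_data = 11/24.9 = 0.441767, so τ_n = 0.493850.
Rearranging for μ₀: μ₀ = (μ_n·τ_n − τ_data·x̄)/τ₀ = (-4.7797·0.493850 − 0.441767·-4.4) / 0.052083 = -0.416680/0.052083 ≈ -8.0.

μ₀ = -8.0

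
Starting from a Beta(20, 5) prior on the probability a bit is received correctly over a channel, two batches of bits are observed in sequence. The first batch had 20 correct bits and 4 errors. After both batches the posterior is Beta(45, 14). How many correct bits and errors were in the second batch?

5 correct bits and 5 errors

Because Beta–binomial updating is additive in the counts, the combined data contributed (α_post−α_prior, β_post−β_prior) successes and failures.
Total across both batches: 45−20=25 correct bits, 14−5=9 errors.
Subtract the first batch: 25−20=5 correct bits and 9−4=5 errors.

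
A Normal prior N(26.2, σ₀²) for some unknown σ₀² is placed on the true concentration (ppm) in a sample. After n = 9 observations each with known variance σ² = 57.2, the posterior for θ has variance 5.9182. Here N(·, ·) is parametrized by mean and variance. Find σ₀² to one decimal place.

σ₀² = 86.0

For the Normal–Normal model with known σ², precisions add: τ_n = τ₀ + n/σ².
So 1/σ₀² = 1/5.9182 − 9/57.2 = 0.168970 − 0.157343 = 0.011627.
Hence σ₀² = 1/0.011627 ≈ 86.0.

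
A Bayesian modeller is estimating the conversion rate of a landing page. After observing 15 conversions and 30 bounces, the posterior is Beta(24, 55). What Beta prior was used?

Under Beta–binomial conjugacy the posterior parameters are (a+s, b+f).
So a = 24 − 15 = 9 and b = 55 − 30 = 25.

Beta(9, 25)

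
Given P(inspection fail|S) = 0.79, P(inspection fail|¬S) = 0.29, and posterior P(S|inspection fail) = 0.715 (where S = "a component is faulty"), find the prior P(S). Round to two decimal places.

Bayes' rule in odds form gives O(S|E) = O(S)·[P(E|S)/P(E|¬S)], hence O(S) = O(S|E)/LR.
Posterior odds = 0.715/(1−0.715) = 2.5088. LR = 0.79/0.29 = 2.7241.
Prior odds = 2.5088/2.7241 = 0.9210, so P(S) = 0.9210/(1+0.9210) ≈ 0.48.

P(S) = 0.48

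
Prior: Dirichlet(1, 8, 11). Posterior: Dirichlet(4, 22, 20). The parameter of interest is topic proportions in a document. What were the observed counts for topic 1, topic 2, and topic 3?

counts (3, 14, 9)

For a Dirichlet(α) prior with multinomial counts c, the posterior is Dirichlet(α + c) componentwise.
Counts are posterior − prior componentwise: 4−1=3, 22−8=14, 20−11=9.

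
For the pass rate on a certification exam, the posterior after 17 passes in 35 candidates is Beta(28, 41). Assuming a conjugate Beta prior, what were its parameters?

Beta(11, 23)

A Beta(a, b) prior with s successes and f failures in binomial data gives a Beta(a+s, b+f) posterior.
Subtract the data counts: 28−17=11, 41−18=23.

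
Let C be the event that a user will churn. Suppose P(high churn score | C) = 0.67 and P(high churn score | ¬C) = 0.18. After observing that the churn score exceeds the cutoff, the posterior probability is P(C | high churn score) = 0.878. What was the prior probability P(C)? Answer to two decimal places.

In odds form, posterior odds = prior odds × likelihood ratio, so prior odds = posterior odds ÷ LR.
Posterior odds = 0.878/(1−0.878) = 7.1967. LR = 0.67/0.18 = 3.7222.
Prior odds = 7.1967/3.7222 = 1.9335, so P(C) = 1.9335/(1+1.9335) ≈ 0.66.

P(C) = 0.66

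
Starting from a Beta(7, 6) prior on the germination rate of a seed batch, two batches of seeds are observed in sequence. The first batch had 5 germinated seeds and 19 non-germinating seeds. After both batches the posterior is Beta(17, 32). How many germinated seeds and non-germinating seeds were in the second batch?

5 germinated seeds and 7 non-germinating seeds

Sequential conjugate updates are equivalent to a single update on the pooled data, so total successes = posterior α − prior α and total failures = posterior β − prior β.
Total across both batches: 17−7=10 germinated seeds, 32−6=26 non-germinating seeds.
Subtract the first batch: 10−5=5 germinated seeds and 26−19=7 non-germinating seeds.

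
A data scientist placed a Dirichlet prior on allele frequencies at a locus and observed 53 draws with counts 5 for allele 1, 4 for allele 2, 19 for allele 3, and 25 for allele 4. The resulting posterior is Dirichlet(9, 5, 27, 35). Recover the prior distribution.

Dirichlet(4, 1, 8, 10)

For a Dirichlet(α) prior with multinomial counts c, the posterior is Dirichlet(α + c) componentwise.
Subtract each count from the matching posterior parameter: 9−5=4, 5−4=1, 27−19=8, 35−25=10.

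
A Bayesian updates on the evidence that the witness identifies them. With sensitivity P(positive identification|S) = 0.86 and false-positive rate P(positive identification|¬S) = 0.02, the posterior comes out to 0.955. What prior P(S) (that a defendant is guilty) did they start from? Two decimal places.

P(S) = 0.33

Bayes' rule in odds form gives O(S|E) = O(S)·[P(E|S)/P(E|¬S)], hence O(S) = O(S|E)/LR.
Posterior odds = 0.955/(1−0.955) = 21.2222. LR = 0.86/0.02 = 43.0000.
Prior odds = 21.2222/43.0000 = 0.4935, so P(S) = 0.4935/(1+0.4935) ≈ 0.33.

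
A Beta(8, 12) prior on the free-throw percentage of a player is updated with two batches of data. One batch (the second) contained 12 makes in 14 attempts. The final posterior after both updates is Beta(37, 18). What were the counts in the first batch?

17 makes and 4 misses

Sequential conjugate updates are equivalent to a single update on the pooled data, so total successes = posterior α − prior α and total failures = posterior β − prior β.
Total across both batches: 37−8=29 makes, 18−12=6 misses.
Subtract the second batch: 29−12=17 makes and 6−2=4 misses.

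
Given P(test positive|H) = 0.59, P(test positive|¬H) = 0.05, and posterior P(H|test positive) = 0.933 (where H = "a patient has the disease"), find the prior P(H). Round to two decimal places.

In odds form, posterior odds = prior odds × likelihood ratio, so prior odds = posterior odds ÷ LR.
Posterior odds = 0.933/(1−0.933) = 13.9254. LR = 0.59/0.05 = 11.8000.
Prior odds = 13.9254/11.8000 = 1.1801, so P(H) = 1.1801/(1+1.1801) ≈ 0.54.

P(H) = 0.54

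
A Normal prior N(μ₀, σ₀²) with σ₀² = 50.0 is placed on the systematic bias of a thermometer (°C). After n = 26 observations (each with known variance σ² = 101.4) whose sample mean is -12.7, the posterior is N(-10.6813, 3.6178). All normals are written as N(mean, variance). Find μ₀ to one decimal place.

The posterior mean is a precision-weighted average: μ_n = (τ₀μ₀ + τ_data·x̄)/(τ₀+τ_data), with τ₀=1/σ₀² and τ_data=n/σ².
Here τ₀ = 1/50.0 = 0.020000 and τ_data = 26/101.4 = 0.256410, so τ_n = 0.276410.
Rearranging for μ₀: μ₀ = (μ_n·τ_n − τ_data·x̄)/τ₀ = (-10.6813·0.276410 − 0.256410·-12.7) / 0.020000 = 0.303989/0.020000 ≈ 15.2.

μ₀ = 15.2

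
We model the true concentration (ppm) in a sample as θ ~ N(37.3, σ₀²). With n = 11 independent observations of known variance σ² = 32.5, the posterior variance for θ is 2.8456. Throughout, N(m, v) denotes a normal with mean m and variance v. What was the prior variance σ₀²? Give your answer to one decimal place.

Posterior precision equals prior precision plus data precision: 1/σ_n² = 1/σ₀² + n/σ².
So 1/σ₀² = 1/2.8456 − 11/32.5 = 0.351420 − 0.338462 = 0.012958.
Hence σ₀² = 1/0.012958 ≈ 77.2.

σ₀² = 77.2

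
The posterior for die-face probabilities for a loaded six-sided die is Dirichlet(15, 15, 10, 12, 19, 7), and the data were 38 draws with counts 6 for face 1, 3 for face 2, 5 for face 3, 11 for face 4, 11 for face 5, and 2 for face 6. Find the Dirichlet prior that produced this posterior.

Dirichlet(9, 12, 5, 1, 8, 5)

For a Dirichlet(α) prior with multinomial counts c, the posterior is Dirichlet(α + c) componentwise.
Subtract each count from the matching posterior parameter: 15−6=9, 15−3=12, 10−5=5, 12−11=1, 19−11=8, 7−2=5.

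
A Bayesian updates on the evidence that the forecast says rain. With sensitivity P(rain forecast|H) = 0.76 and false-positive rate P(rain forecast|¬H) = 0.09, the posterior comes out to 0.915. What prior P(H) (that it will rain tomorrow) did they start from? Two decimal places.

P(H) = 0.56

Bayes' rule in odds form gives O(H|E) = O(H)·[P(E|H)/P(E|¬H)], hence O(H) = O(H|E)/LR.
Posterior odds = 0.915/(1−0.915) = 10.7647. LR = 0.76/0.09 = 8.4444.
Prior odds = 10.7647/8.4444 = 1.2748, so P(H) = 1.2748/(1+1.2748) ≈ 0.56.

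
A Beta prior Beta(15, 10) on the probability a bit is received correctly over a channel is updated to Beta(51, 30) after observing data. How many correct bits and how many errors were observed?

36 correct bits and 20 errors

Beta is conjugate to the binomial likelihood: posterior = Beta(α+s, β+f).
So s = 51 − 15 = 36 and f = 30 − 10 = 20.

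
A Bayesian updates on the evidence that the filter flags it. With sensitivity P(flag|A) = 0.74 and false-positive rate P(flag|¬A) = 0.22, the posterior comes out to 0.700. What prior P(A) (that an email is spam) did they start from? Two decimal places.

In odds form, posterior odds = prior odds × likelihood ratio, so prior odds = posterior odds ÷ LR.
Posterior odds = 0.700/(1−0.700) = 2.3333. LR = 0.74/0.22 = 3.3636.
Prior odds = 2.3333/3.3636 = 0.6937, so P(A) = 0.6937/(1+0.6937) ≈ 0.41.

P(A) = 0.41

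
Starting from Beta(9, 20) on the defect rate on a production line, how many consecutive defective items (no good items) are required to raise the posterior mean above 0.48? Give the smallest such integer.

After k defective items and 0 good items the posterior is Beta(9+k, 20), with mean (9+k)/(9+20+k).
Set (9+k)/(29+k) > 0.48 and solve: k > (0.48·29 − 9)/(1 − 0.48) = 9.462.
The smallest integer exceeding 9.462 is 10.

k = 10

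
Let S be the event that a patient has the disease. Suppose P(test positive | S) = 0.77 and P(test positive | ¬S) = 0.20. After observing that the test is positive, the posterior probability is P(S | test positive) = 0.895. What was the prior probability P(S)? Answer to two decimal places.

P(S) = 0.69

Bayes' rule in odds form gives O(S|E) = O(S)·[P(E|S)/P(E|¬S)], hence O(S) = O(S|E)/LR.
Posterior odds = 0.895/(1−0.895) = 8.5238. LR = 0.77/0.20 = 3.8500.
Prior odds = 8.5238/3.8500 = 2.2140, so P(S) = 2.2140/(1+2.2140) ≈ 0.69.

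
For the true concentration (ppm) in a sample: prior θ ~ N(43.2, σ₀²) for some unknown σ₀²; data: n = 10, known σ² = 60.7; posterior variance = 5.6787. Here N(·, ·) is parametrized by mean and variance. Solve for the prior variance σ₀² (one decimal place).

For the Normal–Normal model with known σ², precisions add: τ_n = τ₀ + n/σ².
So 1/σ₀² = 1/5.6787 − 10/60.7 = 0.176097 − 0.164745 = 0.011352.
Hence σ₀² = 1/0.011352 ≈ 88.1.

σ₀² = 88.1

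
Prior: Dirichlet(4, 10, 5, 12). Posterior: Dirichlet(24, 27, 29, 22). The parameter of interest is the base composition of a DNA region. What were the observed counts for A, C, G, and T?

For a Dirichlet(α) prior with multinomial counts c, the posterior is Dirichlet(α + c) componentwise.
Counts are posterior − prior componentwise: 24−4=20, 27−10=17, 29−5=24, 22−12=10.

counts (20, 17, 24, 10)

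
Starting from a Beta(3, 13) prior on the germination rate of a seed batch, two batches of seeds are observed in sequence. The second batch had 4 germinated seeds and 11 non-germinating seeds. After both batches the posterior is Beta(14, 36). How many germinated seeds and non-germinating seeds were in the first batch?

7 germinated seeds and 12 non-germinating seeds

Because Beta–binomial updating is additive in the counts, the combined data contributed (α_post−α_prior, β_post−β_prior) successes and failures.
Total across both batches: 14−3=11 germinated seeds, 36−13=23 non-germinating seeds.
Subtract the second batch: 11−4=7 germinated seeds and 23−11=12 non-germinating seeds.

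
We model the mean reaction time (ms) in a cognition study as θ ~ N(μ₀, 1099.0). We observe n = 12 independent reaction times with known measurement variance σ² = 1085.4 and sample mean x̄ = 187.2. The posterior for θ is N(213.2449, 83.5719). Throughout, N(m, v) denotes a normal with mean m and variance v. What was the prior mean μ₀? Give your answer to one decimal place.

μ₀ = 529.7

The posterior mean is a precision-weighted average: μ_n = (τ₀μ₀ + τ_data·x̄)/(τ₀+τ_data), with τ₀=1/σ₀² and τ_data=n/σ².
Here τ₀ = 1/1099.0 = 0.000910 and τ_data = 12/1085.4 = 0.011056, so τ_n = 0.011966.
Rearranging for μ₀: μ₀ = (μ_n·τ_n − τ_data·x̄)/τ₀ = (213.2449·0.011966 − 0.011056·187.2) / 0.000910 = 0.482005/0.000910 ≈ 529.7.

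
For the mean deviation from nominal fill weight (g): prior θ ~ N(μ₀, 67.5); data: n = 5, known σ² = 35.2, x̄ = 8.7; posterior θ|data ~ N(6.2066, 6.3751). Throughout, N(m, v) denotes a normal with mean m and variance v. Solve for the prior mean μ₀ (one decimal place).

With known observation variance, the Normal–Normal posterior has precision τ_n = τ₀ + n/σ² and mean μ_n = (τ₀μ₀ + (n/σ²)x̄)/τ_n.
Here τ₀ = 1/67.5 = 0.014815 and τ_data = 5/35.2 = 0.142045, so τ_n = 0.156860.
Rearranging for μ₀: μ₀ = (μ_n·τ_n − τ_data·x̄)/τ₀ = (6.2066·0.156860 − 0.142045·8.7) / 0.014815 = -0.262224/0.014815 ≈ -17.7.

μ₀ = -17.7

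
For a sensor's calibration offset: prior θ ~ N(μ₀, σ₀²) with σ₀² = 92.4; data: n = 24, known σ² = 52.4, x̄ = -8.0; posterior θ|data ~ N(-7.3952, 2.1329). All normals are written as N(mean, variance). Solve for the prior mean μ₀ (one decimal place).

The posterior mean is a precision-weighted average: μ_n = (τ₀μ₀ + τ_data·x̄)/(τ₀+τ_data), with τ₀=1/σ₀² and τ_data=n/σ².
Here τ₀ = 1/92.4 = 0.010823 and τ_data = 24/52.4 = 0.458015, so τ_n = 0.468838.
Rearranging for μ₀: μ₀ = (μ_n·τ_n − τ_data·x̄)/τ₀ = (-7.3952·0.468838 − 0.458015·-8.0) / 0.010823 = 0.196969/0.010823 ≈ 18.2.

μ₀ = 18.2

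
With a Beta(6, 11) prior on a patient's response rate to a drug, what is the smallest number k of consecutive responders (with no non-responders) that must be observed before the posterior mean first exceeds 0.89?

After k responders and 0 non-responders the posterior is Beta(6+k, 11), with mean (6+k)/(6+11+k).
Set (6+k)/(17+k) > 0.89 and solve: k > (0.89·17 − 6)/(1 − 0.89) = 83.000.
The smallest integer exceeding 83.000 is 84, and checking k=84: (90)/(101) = 0.8911 > 0.89.

k = 84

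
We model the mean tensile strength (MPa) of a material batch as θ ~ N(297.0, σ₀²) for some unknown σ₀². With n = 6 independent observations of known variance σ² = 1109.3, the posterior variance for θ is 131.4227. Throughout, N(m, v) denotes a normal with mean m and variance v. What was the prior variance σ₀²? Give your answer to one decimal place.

σ₀² = 454.5

Posterior precision equals prior precision plus data precision: 1/σ_n² = 1/σ₀² + n/σ².
So 1/σ₀² = 1/131.4227 − 6/1109.3 = 0.007609 − 0.005409 = 0.002200.
Hence σ₀² = 1/0.002200 ≈ 454.5.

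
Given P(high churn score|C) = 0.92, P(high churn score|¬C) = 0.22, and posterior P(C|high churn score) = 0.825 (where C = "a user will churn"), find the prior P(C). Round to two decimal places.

In odds form, posterior odds = prior odds × likelihood ratio, so prior odds = posterior odds ÷ LR.
Posterior odds = 0.825/(1−0.825) = 4.7143. LR = 0.92/0.22 = 4.1818.
Prior odds = 4.7143/4.1818 = 1.1273, so P(C) = 1.1273/(1+1.1273) ≈ 0.53.

P(C) = 0.53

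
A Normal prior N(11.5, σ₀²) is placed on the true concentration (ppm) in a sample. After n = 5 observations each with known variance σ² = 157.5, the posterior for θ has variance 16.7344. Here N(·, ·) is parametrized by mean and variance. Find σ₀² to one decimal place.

σ₀² = 35.7

Posterior precision equals prior precision plus data precision: 1/σ_n² = 1/σ₀² + n/σ².
So 1/σ₀² = 1/16.7344 − 5/157.5 = 0.059757 − 0.031746 = 0.028011.
Hence σ₀² = 1/0.028011 ≈ 35.7.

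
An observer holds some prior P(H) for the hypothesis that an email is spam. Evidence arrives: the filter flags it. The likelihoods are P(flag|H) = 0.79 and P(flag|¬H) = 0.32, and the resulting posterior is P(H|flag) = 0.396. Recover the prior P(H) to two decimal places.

Bayes' rule in odds form gives O(H|E) = O(H)·[P(E|H)/P(E|¬H)], hence O(H) = O(H|E)/LR.
Posterior odds = 0.396/(1−0.396) = 0.6556. LR = 0.79/0.32 = 2.4688.
Prior odds = 0.6556/2.4688 = 0.2656, so P(H) = 0.2656/(1+0.2656) ≈ 0.21.

P(H) = 0.21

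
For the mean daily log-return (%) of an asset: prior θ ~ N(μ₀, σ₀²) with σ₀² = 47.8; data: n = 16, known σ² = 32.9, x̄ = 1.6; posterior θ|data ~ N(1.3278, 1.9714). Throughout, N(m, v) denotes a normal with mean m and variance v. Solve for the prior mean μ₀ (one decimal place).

μ₀ = -5.0

The posterior mean is a precision-weighted average: μ_n = (τ₀μ₀ + τ_data·x̄)/(τ₀+τ_data), with τ₀=1/σ₀² and τ_data=n/σ².
Here τ₀ = 1/47.8 = 0.020921 and τ_data = 16/32.9 = 0.486322, so τ_n = 0.507243.
Rearranging for μ₀: μ₀ = (μ_n·τ_n − τ_data·x̄)/τ₀ = (1.3278·0.507243 − 0.486322·1.6) / 0.020921 = -0.104598/0.020921 ≈ -5.0.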